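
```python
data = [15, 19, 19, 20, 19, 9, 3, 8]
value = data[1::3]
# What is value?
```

data has length 8. The slice data[1::3] selects indices [1, 4, 7] (1->19, 4->19, 7->8), giving [19, 19, 8].

[19, 19, 8]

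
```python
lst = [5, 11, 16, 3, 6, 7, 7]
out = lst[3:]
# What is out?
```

lst has length 7. The slice lst[3:] selects indices [3, 4, 5, 6] (3->3, 4->6, 5->7, 6->7), giving [3, 6, 7, 7].

[3, 6, 7, 7]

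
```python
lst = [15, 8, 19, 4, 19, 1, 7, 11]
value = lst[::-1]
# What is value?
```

lst has length 8. The slice lst[::-1] selects indices [7, 6, 5, 4, 3, 2, 1, 0] (7->11, 6->7, 5->1, 4->19, 3->4, 2->19, 1->8, 0->15), giving [11, 7, 1, 19, 4, 19, 8, 15].

[11, 7, 1, 19, 4, 19, 8, 15]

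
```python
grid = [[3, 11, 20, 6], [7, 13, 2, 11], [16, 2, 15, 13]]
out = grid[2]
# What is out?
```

grid has 3 rows. Row 2 is [16, 2, 15, 13].

[16, 2, 15, 13]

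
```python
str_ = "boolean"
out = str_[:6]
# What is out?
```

str_ has length 7. The slice str_[:6] selects indices [0, 1, 2, 3, 4, 5] (0->'b', 1->'o', 2->'o', 3->'l', 4->'e', 5->'a'), giving 'boolea'.

'boolea'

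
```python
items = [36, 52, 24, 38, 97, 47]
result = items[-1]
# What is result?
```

items has length 6. Negative index -1 maps to positive index 6 + (-1) = 5. items[5] = 47.

47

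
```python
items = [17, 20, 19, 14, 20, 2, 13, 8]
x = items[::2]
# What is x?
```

items has length 8. The slice items[::2] selects indices [0, 2, 4, 6] (0->17, 2->19, 4->20, 6->13), giving [17, 19, 20, 13].

[17, 19, 20, 13]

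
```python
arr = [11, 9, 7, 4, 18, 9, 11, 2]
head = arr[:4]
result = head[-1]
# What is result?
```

arr has length 8. The slice arr[:4] selects indices [0, 1, 2, 3] (0->11, 1->9, 2->7, 3->4), giving [11, 9, 7, 4]. So head = [11, 9, 7, 4]. Then head[-1] = 4.

4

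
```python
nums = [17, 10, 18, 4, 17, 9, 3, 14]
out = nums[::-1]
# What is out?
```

nums has length 8. The slice nums[::-1] selects indices [7, 6, 5, 4, 3, 2, 1, 0] (7->14, 6->3, 5->9, 4->17, 3->4, 2->18, 1->10, 0->17), giving [14, 3, 9, 17, 4, 18, 10, 17].

[14, 3, 9, 17, 4, 18, 10, 17]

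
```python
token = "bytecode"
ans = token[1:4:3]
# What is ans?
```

token has length 8. The slice token[1:4:3] selects indices [1] (1->'y'), giving 'y'.

'y'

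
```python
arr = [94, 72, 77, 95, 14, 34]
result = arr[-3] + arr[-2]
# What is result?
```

arr has length 6. Negative index -3 maps to positive index 6 + (-3) = 3. arr[3] = 95.
arr has length 6. Negative index -2 maps to positive index 6 + (-2) = 4. arr[4] = 14.
Sum: 95 + 14 = 109.

109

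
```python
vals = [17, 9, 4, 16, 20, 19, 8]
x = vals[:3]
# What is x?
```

vals has length 7. The slice vals[:3] selects indices [0, 1, 2] (0->17, 1->9, 2->4), giving [17, 9, 4].

[17, 9, 4]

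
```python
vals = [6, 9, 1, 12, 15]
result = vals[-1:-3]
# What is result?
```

vals has length 5. The slice vals[-1:-3] resolves to an empty index range, so the result is [].

[]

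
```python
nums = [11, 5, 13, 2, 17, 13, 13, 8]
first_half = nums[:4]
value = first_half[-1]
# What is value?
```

nums has length 8. The slice nums[:4] selects indices [0, 1, 2, 3] (0->11, 1->5, 2->13, 3->2), giving [11, 5, 13, 2]. So first_half = [11, 5, 13, 2]. Then first_half[-1] = 2.

2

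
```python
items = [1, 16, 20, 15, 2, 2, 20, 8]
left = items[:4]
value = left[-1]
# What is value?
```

items has length 8. The slice items[:4] selects indices [0, 1, 2, 3] (0->1, 1->16, 2->20, 3->15), giving [1, 16, 20, 15]. So left = [1, 16, 20, 15]. Then left[-1] = 15.

15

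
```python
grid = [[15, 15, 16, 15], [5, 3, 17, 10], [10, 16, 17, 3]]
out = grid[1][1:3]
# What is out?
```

grid[1] = [5, 3, 17, 10]. grid[1] has length 4. The slice grid[1][1:3] selects indices [1, 2] (1->3, 2->17), giving [3, 17].

[3, 17]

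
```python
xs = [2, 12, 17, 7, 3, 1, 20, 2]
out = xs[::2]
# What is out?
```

xs has length 8. The slice xs[::2] selects indices [0, 2, 4, 6] (0->2, 2->17, 4->3, 6->20), giving [2, 17, 3, 20].

[2, 17, 3, 20]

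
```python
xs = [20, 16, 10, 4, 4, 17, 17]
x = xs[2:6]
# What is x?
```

xs has length 7. The slice xs[2:6] selects indices [2, 3, 4, 5] (2->10, 3->4, 4->4, 5->17), giving [10, 4, 4, 17].

[10, 4, 4, 17]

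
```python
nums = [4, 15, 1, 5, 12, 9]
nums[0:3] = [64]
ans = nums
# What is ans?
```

nums starts as [4, 15, 1, 5, 12, 9] (length 6). The slice nums[0:3] covers indices [0, 1, 2] with values [4, 15, 1]. Replacing that slice with [64] (different length) produces [64, 5, 12, 9].

[64, 5, 12, 9]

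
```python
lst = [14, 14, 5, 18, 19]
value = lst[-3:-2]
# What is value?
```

lst has length 5. The slice lst[-3:-2] selects indices [2] (2->5), giving [5].

[5]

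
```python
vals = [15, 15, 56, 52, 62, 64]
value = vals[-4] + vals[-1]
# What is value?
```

vals has length 6. Negative index -4 maps to positive index 6 + (-4) = 2. vals[2] = 56.
vals has length 6. Negative index -1 maps to positive index 6 + (-1) = 5. vals[5] = 64.
Sum: 56 + 64 = 120.

120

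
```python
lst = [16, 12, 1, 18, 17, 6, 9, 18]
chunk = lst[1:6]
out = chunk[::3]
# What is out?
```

lst has length 8. The slice lst[1:6] selects indices [1, 2, 3, 4, 5] (1->12, 2->1, 3->18, 4->17, 5->6), giving [12, 1, 18, 17, 6]. So chunk = [12, 1, 18, 17, 6]. chunk has length 5. The slice chunk[::3] selects indices [0, 3] (0->12, 3->17), giving [12, 17].

[12, 17]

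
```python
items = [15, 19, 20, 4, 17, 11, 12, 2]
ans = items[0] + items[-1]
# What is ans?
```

items has length 8. items[0] = 15.
items has length 8. Negative index -1 maps to positive index 8 + (-1) = 7. items[7] = 2.
Sum: 15 + 2 = 17.

17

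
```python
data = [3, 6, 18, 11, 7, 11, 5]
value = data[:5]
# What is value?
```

data has length 7. The slice data[:5] selects indices [0, 1, 2, 3, 4] (0->3, 1->6, 2->18, 3->11, 4->7), giving [3, 6, 18, 11, 7].

[3, 6, 18, 11, 7]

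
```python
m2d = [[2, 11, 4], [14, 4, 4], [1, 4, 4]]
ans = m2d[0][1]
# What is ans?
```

m2d[0] = [2, 11, 4]. Taking column 1 of that row yields 11.

11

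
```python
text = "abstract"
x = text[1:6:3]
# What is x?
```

text has length 8. The slice text[1:6:3] selects indices [1, 4] (1->'b', 4->'r'), giving 'br'.

'br'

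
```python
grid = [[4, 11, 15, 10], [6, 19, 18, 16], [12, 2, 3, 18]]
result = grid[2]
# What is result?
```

grid has 3 rows. Row 2 is [12, 2, 3, 18].

[12, 2, 3, 18]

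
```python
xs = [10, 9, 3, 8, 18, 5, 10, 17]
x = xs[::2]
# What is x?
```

xs has length 8. The slice xs[::2] selects indices [0, 2, 4, 6] (0->10, 2->3, 4->18, 6->10), giving [10, 3, 18, 10].

[10, 3, 18, 10]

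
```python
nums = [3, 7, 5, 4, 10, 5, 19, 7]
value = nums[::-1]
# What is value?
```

nums has length 8. The slice nums[::-1] selects indices [7, 6, 5, 4, 3, 2, 1, 0] (7->7, 6->19, 5->5, 4->10, 3->4, 2->5, 1->7, 0->3), giving [7, 19, 5, 10, 4, 5, 7, 3].

[7, 19, 5, 10, 4, 5, 7, 3]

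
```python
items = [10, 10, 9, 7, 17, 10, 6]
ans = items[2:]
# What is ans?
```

items has length 7. The slice items[2:] selects indices [2, 3, 4, 5, 6] (2->9, 3->7, 4->17, 5->10, 6->6), giving [9, 7, 17, 10, 6].

[9, 7, 17, 10, 6]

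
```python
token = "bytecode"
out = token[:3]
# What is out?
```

token has length 8. The slice token[:3] selects indices [0, 1, 2] (0->'b', 1->'y', 2->'t'), giving 'byt'.

'byt'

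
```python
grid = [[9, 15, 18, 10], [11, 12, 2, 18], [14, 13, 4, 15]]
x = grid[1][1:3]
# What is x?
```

grid[1] = [11, 12, 2, 18]. grid[1] has length 4. The slice grid[1][1:3] selects indices [1, 2] (1->12, 2->2), giving [12, 2].

[12, 2]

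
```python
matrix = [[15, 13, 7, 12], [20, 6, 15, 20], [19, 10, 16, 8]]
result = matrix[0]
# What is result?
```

matrix has 3 rows. Row 0 is [15, 13, 7, 12].

[15, 13, 7, 12]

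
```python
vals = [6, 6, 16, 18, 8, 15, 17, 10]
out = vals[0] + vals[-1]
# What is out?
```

vals has length 8. vals[0] = 6.
vals has length 8. Negative index -1 maps to positive index 8 + (-1) = 7. vals[7] = 10.
Sum: 6 + 10 = 16.

16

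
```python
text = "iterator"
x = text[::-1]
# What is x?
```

text has length 8. The slice text[::-1] selects indices [7, 6, 5, 4, 3, 2, 1, 0] (7->'r', 6->'o', 5->'t', 4->'a', 3->'r', 2->'e', 1->'t', 0->'i'), giving 'rotareti'.

'rotareti'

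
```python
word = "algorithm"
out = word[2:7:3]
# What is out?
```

word has length 9. The slice word[2:7:3] selects indices [2, 5] (2->'g', 5->'i'), giving 'gi'.

'gi'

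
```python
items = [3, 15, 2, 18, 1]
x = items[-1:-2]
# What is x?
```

items has length 5. The slice items[-1:-2] resolves to an empty index range, so the result is [].

[]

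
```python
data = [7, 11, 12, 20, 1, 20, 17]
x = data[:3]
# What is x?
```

data has length 7. The slice data[:3] selects indices [0, 1, 2] (0->7, 1->11, 2->12), giving [7, 11, 12].

[7, 11, 12]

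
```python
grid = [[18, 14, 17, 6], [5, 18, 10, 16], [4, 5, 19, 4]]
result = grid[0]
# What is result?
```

grid has 3 rows. Row 0 is [18, 14, 17, 6].

[18, 14, 17, 6]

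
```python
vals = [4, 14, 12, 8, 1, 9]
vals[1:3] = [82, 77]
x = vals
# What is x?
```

vals starts as [4, 14, 12, 8, 1, 9] (length 6). The slice vals[1:3] covers indices [1, 2] with values [14, 12]. Replacing that slice with [82, 77] (same length) produces [4, 82, 77, 8, 1, 9].

[4, 82, 77, 8, 1, 9]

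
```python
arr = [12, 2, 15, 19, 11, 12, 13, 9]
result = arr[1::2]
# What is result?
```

arr has length 8. The slice arr[1::2] selects indices [1, 3, 5, 7] (1->2, 3->19, 5->12, 7->9), giving [2, 19, 12, 9].

[2, 19, 12, 9]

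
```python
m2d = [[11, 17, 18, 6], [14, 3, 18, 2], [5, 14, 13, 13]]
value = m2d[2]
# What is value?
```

m2d has 3 rows. Row 2 is [5, 14, 13, 13].

[5, 14, 13, 13]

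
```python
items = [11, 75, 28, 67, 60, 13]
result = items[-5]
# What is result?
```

items has length 6. Negative index -5 maps to positive index 6 + (-5) = 1. items[1] = 75.

75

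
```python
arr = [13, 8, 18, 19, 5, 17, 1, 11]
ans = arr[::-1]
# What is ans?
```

arr has length 8. The slice arr[::-1] selects indices [7, 6, 5, 4, 3, 2, 1, 0] (7->11, 6->1, 5->17, 4->5, 3->19, 2->18, 1->8, 0->13), giving [11, 1, 17, 5, 19, 18, 8, 13].

[11, 1, 17, 5, 19, 18, 8, 13]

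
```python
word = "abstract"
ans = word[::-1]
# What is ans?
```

word has length 8. The slice word[::-1] selects indices [7, 6, 5, 4, 3, 2, 1, 0] (7->'t', 6->'c', 5->'a', 4->'r', 3->'t', 2->'s', 1->'b', 0->'a'), giving 'tcartsba'.

'tcartsba'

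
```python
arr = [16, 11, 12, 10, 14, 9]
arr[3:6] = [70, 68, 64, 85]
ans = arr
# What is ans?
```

arr starts as [16, 11, 12, 10, 14, 9] (length 6). The slice arr[3:6] covers indices [3, 4, 5] with values [10, 14, 9]. Replacing that slice with [70, 68, 64, 85] (different length) produces [16, 11, 12, 70, 68, 64, 85].

[16, 11, 12, 70, 68, 64, 85]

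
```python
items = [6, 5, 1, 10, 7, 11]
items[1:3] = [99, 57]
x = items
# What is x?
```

items starts as [6, 5, 1, 10, 7, 11] (length 6). The slice items[1:3] covers indices [1, 2] with values [5, 1]. Replacing that slice with [99, 57] (same length) produces [6, 99, 57, 10, 7, 11].

[6, 99, 57, 10, 7, 11]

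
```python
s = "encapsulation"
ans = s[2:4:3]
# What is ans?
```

s has length 13. The slice s[2:4:3] selects indices [2] (2->'c'), giving 'c'.

'c'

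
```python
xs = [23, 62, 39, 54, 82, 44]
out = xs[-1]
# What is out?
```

xs has length 6. Negative index -1 maps to positive index 6 + (-1) = 5. xs[5] = 44.

44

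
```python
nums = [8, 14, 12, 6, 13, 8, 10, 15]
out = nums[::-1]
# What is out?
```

nums has length 8. The slice nums[::-1] selects indices [7, 6, 5, 4, 3, 2, 1, 0] (7->15, 6->10, 5->8, 4->13, 3->6, 2->12, 1->14, 0->8), giving [15, 10, 8, 13, 6, 12, 14, 8].

[15, 10, 8, 13, 6, 12, 14, 8]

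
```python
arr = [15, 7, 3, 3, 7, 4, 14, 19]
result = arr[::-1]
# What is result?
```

arr has length 8. The slice arr[::-1] selects indices [7, 6, 5, 4, 3, 2, 1, 0] (7->19, 6->14, 5->4, 4->7, 3->3, 2->3, 1->7, 0->15), giving [19, 14, 4, 7, 3, 3, 7, 15].

[19, 14, 4, 7, 3, 3, 7, 15]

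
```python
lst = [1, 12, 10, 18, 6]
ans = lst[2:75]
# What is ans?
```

lst has length 5. The slice lst[2:75] selects indices [2, 3, 4] (2->10, 3->18, 4->6), giving [10, 18, 6].

[10, 18, 6]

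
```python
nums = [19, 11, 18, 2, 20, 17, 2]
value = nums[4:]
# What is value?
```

nums has length 7. The slice nums[4:] selects indices [4, 5, 6] (4->20, 5->17, 6->2), giving [20, 17, 2].

[20, 17, 2]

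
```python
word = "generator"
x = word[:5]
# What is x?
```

word has length 9. The slice word[:5] selects indices [0, 1, 2, 3, 4] (0->'g', 1->'e', 2->'n', 3->'e', 4->'r'), giving 'gener'.

'gener'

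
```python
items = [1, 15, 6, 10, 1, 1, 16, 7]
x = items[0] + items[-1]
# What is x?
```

items has length 8. items[0] = 1.
items has length 8. Negative index -1 maps to positive index 8 + (-1) = 7. items[7] = 7.
Sum: 1 + 7 = 8.

8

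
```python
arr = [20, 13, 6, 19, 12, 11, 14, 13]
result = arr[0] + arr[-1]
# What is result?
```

arr has length 8. arr[0] = 20.
arr has length 8. Negative index -1 maps to positive index 8 + (-1) = 7. arr[7] = 13.
Sum: 20 + 13 = 33.

33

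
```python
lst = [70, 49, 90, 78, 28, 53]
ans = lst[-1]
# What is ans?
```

lst has length 6. Negative index -1 maps to positive index 6 + (-1) = 5. lst[5] = 53.

53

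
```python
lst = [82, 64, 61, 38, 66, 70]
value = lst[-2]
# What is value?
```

lst has length 6. Negative index -2 maps to positive index 6 + (-2) = 4. lst[4] = 66.

66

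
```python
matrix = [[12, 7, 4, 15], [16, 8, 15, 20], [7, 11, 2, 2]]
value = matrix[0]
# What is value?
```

matrix has 3 rows. Row 0 is [12, 7, 4, 15].

[12, 7, 4, 15]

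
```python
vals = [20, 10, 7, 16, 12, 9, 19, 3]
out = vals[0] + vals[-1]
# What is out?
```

vals has length 8. vals[0] = 20.
vals has length 8. Negative index -1 maps to positive index 8 + (-1) = 7. vals[7] = 3.
Sum: 20 + 3 = 23.

23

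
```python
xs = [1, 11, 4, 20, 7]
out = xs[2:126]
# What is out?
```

xs has length 5. The slice xs[2:126] selects indices [2, 3, 4] (2->4, 3->20, 4->7), giving [4, 20, 7].

[4, 20, 7]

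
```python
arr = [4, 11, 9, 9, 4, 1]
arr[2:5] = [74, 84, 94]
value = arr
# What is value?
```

arr starts as [4, 11, 9, 9, 4, 1] (length 6). The slice arr[2:5] covers indices [2, 3, 4] with values [9, 9, 4]. Replacing that slice with [74, 84, 94] (same length) produces [4, 11, 74, 84, 94, 1].

[4, 11, 74, 84, 94, 1]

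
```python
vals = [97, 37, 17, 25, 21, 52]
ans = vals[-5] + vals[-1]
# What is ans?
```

vals has length 6. Negative index -5 maps to positive index 6 + (-5) = 1. vals[1] = 37.
vals has length 6. Negative index -1 maps to positive index 6 + (-1) = 5. vals[5] = 52.
Sum: 37 + 52 = 89.

89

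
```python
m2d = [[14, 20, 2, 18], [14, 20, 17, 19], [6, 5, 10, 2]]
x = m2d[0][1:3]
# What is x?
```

m2d[0] = [14, 20, 2, 18]. m2d[0] has length 4. The slice m2d[0][1:3] selects indices [1, 2] (1->20, 2->2), giving [20, 2].

[20, 2]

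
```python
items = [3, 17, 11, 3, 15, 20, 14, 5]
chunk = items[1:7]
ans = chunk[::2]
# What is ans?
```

items has length 8. The slice items[1:7] selects indices [1, 2, 3, 4, 5, 6] (1->17, 2->11, 3->3, 4->15, 5->20, 6->14), giving [17, 11, 3, 15, 20, 14]. So chunk = [17, 11, 3, 15, 20, 14]. chunk has length 6. The slice chunk[::2] selects indices [0, 2, 4] (0->17, 2->3, 4->20), giving [17, 3, 20].

[17, 3, 20]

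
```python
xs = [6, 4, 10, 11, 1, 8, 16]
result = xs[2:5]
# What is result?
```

xs has length 7. The slice xs[2:5] selects indices [2, 3, 4] (2->10, 3->11, 4->1), giving [10, 11, 1].

[10, 11, 1]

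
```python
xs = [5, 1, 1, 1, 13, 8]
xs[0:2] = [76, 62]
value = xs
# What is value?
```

xs starts as [5, 1, 1, 1, 13, 8] (length 6). The slice xs[0:2] covers indices [0, 1] with values [5, 1]. Replacing that slice with [76, 62] (same length) produces [76, 62, 1, 1, 13, 8].

[76, 62, 1, 1, 13, 8]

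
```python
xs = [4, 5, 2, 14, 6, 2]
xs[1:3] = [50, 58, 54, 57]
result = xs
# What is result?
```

xs starts as [4, 5, 2, 14, 6, 2] (length 6). The slice xs[1:3] covers indices [1, 2] with values [5, 2]. Replacing that slice with [50, 58, 54, 57] (different length) produces [4, 50, 58, 54, 57, 14, 6, 2].

[4, 50, 58, 54, 57, 14, 6, 2]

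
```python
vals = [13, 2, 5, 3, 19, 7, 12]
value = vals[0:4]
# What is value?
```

vals has length 7. The slice vals[0:4] selects indices [0, 1, 2, 3] (0->13, 1->2, 2->5, 3->3), giving [13, 2, 5, 3].

[13, 2, 5, 3]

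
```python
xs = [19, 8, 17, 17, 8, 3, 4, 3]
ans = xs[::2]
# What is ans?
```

xs has length 8. The slice xs[::2] selects indices [0, 2, 4, 6] (0->19, 2->17, 4->8, 6->4), giving [19, 17, 8, 4].

[19, 17, 8, 4]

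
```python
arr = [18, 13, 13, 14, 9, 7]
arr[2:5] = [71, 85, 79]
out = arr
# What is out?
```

arr starts as [18, 13, 13, 14, 9, 7] (length 6). The slice arr[2:5] covers indices [2, 3, 4] with values [13, 14, 9]. Replacing that slice with [71, 85, 79] (same length) produces [18, 13, 71, 85, 79, 7].

[18, 13, 71, 85, 79, 7]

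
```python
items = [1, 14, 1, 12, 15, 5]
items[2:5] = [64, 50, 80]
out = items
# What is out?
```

items starts as [1, 14, 1, 12, 15, 5] (length 6). The slice items[2:5] covers indices [2, 3, 4] with values [1, 12, 15]. Replacing that slice with [64, 50, 80] (same length) produces [1, 14, 64, 50, 80, 5].

[1, 14, 64, 50, 80, 5]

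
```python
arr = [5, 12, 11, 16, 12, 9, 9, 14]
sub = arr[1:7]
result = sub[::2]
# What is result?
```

arr has length 8. The slice arr[1:7] selects indices [1, 2, 3, 4, 5, 6] (1->12, 2->11, 3->16, 4->12, 5->9, 6->9), giving [12, 11, 16, 12, 9, 9]. So sub = [12, 11, 16, 12, 9, 9]. sub has length 6. The slice sub[::2] selects indices [0, 2, 4] (0->12, 2->16, 4->9), giving [12, 16, 9].

[12, 16, 9]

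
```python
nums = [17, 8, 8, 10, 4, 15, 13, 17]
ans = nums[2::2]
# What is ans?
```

nums has length 8. The slice nums[2::2] selects indices [2, 4, 6] (2->8, 4->4, 6->13), giving [8, 4, 13].

[8, 4, 13]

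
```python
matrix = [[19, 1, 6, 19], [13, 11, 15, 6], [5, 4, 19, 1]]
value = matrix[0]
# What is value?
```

matrix has 3 rows. Row 0 is [19, 1, 6, 19].

[19, 1, 6, 19]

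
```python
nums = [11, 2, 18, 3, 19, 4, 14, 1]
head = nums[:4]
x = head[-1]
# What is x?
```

nums has length 8. The slice nums[:4] selects indices [0, 1, 2, 3] (0->11, 1->2, 2->18, 3->3), giving [11, 2, 18, 3]. So head = [11, 2, 18, 3]. Then head[-1] = 3.

3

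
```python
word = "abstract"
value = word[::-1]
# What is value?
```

word has length 8. The slice word[::-1] selects indices [7, 6, 5, 4, 3, 2, 1, 0] (7->'t', 6->'c', 5->'a', 4->'r', 3->'t', 2->'s', 1->'b', 0->'a'), giving 'tcartsba'.

'tcartsba'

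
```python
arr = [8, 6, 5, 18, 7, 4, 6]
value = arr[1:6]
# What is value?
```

arr has length 7. The slice arr[1:6] selects indices [1, 2, 3, 4, 5] (1->6, 2->5, 3->18, 4->7, 5->4), giving [6, 5, 18, 7, 4].

[6, 5, 18, 7, 4]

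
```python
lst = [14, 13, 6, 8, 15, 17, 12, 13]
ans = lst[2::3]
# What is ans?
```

lst has length 8. The slice lst[2::3] selects indices [2, 5] (2->6, 5->17), giving [6, 17].

[6, 17]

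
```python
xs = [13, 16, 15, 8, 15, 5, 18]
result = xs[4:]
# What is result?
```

xs has length 7. The slice xs[4:] selects indices [4, 5, 6] (4->15, 5->5, 6->18), giving [15, 5, 18].

[15, 5, 18]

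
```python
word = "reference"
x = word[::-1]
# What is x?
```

word has length 9. The slice word[::-1] selects indices [8, 7, 6, 5, 4, 3, 2, 1, 0] (8->'e', 7->'c', 6->'n', 5->'e', 4->'r', 3->'e', 2->'f', 1->'e', 0->'r'), giving 'ecnerefer'.

'ecnerefer'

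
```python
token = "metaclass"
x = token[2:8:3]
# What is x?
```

token has length 9. The slice token[2:8:3] selects indices [2, 5] (2->'t', 5->'l'), giving 'tl'.

'tl'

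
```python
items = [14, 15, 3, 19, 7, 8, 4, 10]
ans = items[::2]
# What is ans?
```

items has length 8. The slice items[::2] selects indices [0, 2, 4, 6] (0->14, 2->3, 4->7, 6->4), giving [14, 3, 7, 4].

[14, 3, 7, 4]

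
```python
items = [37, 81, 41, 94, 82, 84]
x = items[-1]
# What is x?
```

items has length 6. Negative index -1 maps to positive index 6 + (-1) = 5. items[5] = 84.

84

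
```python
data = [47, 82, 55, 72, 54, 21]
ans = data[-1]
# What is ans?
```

data has length 6. Negative index -1 maps to positive index 6 + (-1) = 5. data[5] = 21.

21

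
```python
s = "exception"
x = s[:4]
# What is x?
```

s has length 9. The slice s[:4] selects indices [0, 1, 2, 3] (0->'e', 1->'x', 2->'c', 3->'e'), giving 'exce'.

'exce'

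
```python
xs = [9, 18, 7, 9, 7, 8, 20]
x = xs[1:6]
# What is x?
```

xs has length 7. The slice xs[1:6] selects indices [1, 2, 3, 4, 5] (1->18, 2->7, 3->9, 4->7, 5->8), giving [18, 7, 9, 7, 8].

[18, 7, 9, 7, 8]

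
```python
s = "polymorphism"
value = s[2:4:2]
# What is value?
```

s has length 12. The slice s[2:4:2] selects indices [2] (2->'l'), giving 'l'.

'l'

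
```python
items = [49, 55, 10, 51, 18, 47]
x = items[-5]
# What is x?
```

items has length 6. Negative index -5 maps to positive index 6 + (-5) = 1. items[1] = 55.

55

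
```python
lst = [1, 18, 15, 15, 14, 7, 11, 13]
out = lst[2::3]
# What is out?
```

lst has length 8. The slice lst[2::3] selects indices [2, 5] (2->15, 5->7), giving [15, 7].

[15, 7]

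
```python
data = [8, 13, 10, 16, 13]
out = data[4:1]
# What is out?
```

data has length 5. The slice data[4:1] resolves to an empty index range, so the result is [].

[]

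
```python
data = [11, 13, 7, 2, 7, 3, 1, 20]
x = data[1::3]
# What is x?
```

data has length 8. The slice data[1::3] selects indices [1, 4, 7] (1->13, 4->7, 7->20), giving [13, 7, 20].

[13, 7, 20]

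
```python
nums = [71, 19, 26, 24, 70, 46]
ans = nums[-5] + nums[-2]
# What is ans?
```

nums has length 6. Negative index -5 maps to positive index 6 + (-5) = 1. nums[1] = 19.
nums has length 6. Negative index -2 maps to positive index 6 + (-2) = 4. nums[4] = 70.
Sum: 19 + 70 = 89.

89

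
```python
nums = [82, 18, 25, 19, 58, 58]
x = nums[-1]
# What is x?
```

nums has length 6. Negative index -1 maps to positive index 6 + (-1) = 5. nums[5] = 58.

58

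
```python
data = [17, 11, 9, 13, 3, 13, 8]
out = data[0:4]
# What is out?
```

data has length 7. The slice data[0:4] selects indices [0, 1, 2, 3] (0->17, 1->11, 2->9, 3->13), giving [17, 11, 9, 13].

[17, 11, 9, 13]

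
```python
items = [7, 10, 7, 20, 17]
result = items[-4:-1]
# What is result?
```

items has length 5. The slice items[-4:-1] selects indices [1, 2, 3] (1->10, 2->7, 3->20), giving [10, 7, 20].

[10, 7, 20]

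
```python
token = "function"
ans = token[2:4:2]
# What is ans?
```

token has length 8. The slice token[2:4:2] selects indices [2] (2->'n'), giving 'n'.

'n'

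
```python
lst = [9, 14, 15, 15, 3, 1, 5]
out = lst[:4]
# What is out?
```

lst has length 7. The slice lst[:4] selects indices [0, 1, 2, 3] (0->9, 1->14, 2->15, 3->15), giving [9, 14, 15, 15].

[9, 14, 15, 15]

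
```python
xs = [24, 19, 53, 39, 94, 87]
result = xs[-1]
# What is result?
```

xs has length 6. Negative index -1 maps to positive index 6 + (-1) = 5. xs[5] = 87.

87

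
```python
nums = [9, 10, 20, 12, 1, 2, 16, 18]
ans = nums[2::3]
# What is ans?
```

nums has length 8. The slice nums[2::3] selects indices [2, 5] (2->20, 5->2), giving [20, 2].

[20, 2]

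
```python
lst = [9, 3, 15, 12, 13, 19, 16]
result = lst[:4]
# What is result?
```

lst has length 7. The slice lst[:4] selects indices [0, 1, 2, 3] (0->9, 1->3, 2->15, 3->12), giving [9, 3, 15, 12].

[9, 3, 15, 12]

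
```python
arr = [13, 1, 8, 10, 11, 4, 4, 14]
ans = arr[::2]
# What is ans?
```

arr has length 8. The slice arr[::2] selects indices [0, 2, 4, 6] (0->13, 2->8, 4->11, 6->4), giving [13, 8, 11, 4].

[13, 8, 11, 4]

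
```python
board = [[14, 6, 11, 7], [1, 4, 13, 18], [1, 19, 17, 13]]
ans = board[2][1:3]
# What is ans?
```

board[2] = [1, 19, 17, 13]. board[2] has length 4. The slice board[2][1:3] selects indices [1, 2] (1->19, 2->17), giving [19, 17].

[19, 17]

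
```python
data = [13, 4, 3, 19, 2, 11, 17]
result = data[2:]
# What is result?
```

data has length 7. The slice data[2:] selects indices [2, 3, 4, 5, 6] (2->3, 3->19, 4->2, 5->11, 6->17), giving [3, 19, 2, 11, 17].

[3, 19, 2, 11, 17]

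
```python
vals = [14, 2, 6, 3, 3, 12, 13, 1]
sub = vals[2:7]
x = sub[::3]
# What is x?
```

vals has length 8. The slice vals[2:7] selects indices [2, 3, 4, 5, 6] (2->6, 3->3, 4->3, 5->12, 6->13), giving [6, 3, 3, 12, 13]. So sub = [6, 3, 3, 12, 13]. sub has length 5. The slice sub[::3] selects indices [0, 3] (0->6, 3->12), giving [6, 12].

[6, 12]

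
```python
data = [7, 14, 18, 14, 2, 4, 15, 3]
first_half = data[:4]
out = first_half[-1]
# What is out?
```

data has length 8. The slice data[:4] selects indices [0, 1, 2, 3] (0->7, 1->14, 2->18, 3->14), giving [7, 14, 18, 14]. So first_half = [7, 14, 18, 14]. Then first_half[-1] = 14.

14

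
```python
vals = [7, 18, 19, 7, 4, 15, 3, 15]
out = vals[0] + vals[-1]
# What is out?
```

vals has length 8. vals[0] = 7.
vals has length 8. Negative index -1 maps to positive index 8 + (-1) = 7. vals[7] = 15.
Sum: 7 + 15 = 22.

22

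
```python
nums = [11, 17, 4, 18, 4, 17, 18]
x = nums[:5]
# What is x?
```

nums has length 7. The slice nums[:5] selects indices [0, 1, 2, 3, 4] (0->11, 1->17, 2->4, 3->18, 4->4), giving [11, 17, 4, 18, 4].

[11, 17, 4, 18, 4]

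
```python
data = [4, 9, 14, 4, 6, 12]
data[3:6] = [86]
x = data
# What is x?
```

data starts as [4, 9, 14, 4, 6, 12] (length 6). The slice data[3:6] covers indices [3, 4, 5] with values [4, 6, 12]. Replacing that slice with [86] (different length) produces [4, 9, 14, 86].

[4, 9, 14, 86]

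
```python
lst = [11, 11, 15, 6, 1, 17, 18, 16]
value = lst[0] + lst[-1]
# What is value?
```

lst has length 8. lst[0] = 11.
lst has length 8. Negative index -1 maps to positive index 8 + (-1) = 7. lst[7] = 16.
Sum: 11 + 16 = 27.

27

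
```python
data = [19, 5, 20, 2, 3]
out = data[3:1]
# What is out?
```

data has length 5. The slice data[3:1] resolves to an empty index range, so the result is [].

[]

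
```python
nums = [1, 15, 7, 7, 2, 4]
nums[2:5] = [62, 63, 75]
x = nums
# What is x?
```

nums starts as [1, 15, 7, 7, 2, 4] (length 6). The slice nums[2:5] covers indices [2, 3, 4] with values [7, 7, 2]. Replacing that slice with [62, 63, 75] (same length) produces [1, 15, 62, 63, 75, 4].

[1, 15, 62, 63, 75, 4]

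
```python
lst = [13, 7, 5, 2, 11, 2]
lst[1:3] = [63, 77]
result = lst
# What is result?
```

lst starts as [13, 7, 5, 2, 11, 2] (length 6). The slice lst[1:3] covers indices [1, 2] with values [7, 5]. Replacing that slice with [63, 77] (same length) produces [13, 63, 77, 2, 11, 2].

[13, 63, 77, 2, 11, 2]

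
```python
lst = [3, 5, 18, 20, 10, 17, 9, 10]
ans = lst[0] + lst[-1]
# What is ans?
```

lst has length 8. lst[0] = 3.
lst has length 8. Negative index -1 maps to positive index 8 + (-1) = 7. lst[7] = 10.
Sum: 3 + 10 = 13.

13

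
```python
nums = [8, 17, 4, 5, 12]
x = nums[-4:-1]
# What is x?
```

nums has length 5. The slice nums[-4:-1] selects indices [1, 2, 3] (1->17, 2->4, 3->5), giving [17, 4, 5].

[17, 4, 5]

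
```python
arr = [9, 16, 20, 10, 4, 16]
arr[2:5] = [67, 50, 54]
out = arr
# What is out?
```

arr starts as [9, 16, 20, 10, 4, 16] (length 6). The slice arr[2:5] covers indices [2, 3, 4] with values [20, 10, 4]. Replacing that slice with [67, 50, 54] (same length) produces [9, 16, 67, 50, 54, 16].

[9, 16, 67, 50, 54, 16]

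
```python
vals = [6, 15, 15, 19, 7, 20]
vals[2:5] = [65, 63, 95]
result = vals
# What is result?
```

vals starts as [6, 15, 15, 19, 7, 20] (length 6). The slice vals[2:5] covers indices [2, 3, 4] with values [15, 19, 7]. Replacing that slice with [65, 63, 95] (same length) produces [6, 15, 65, 63, 95, 20].

[6, 15, 65, 63, 95, 20]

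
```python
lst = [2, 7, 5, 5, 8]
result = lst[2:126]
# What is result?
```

lst has length 5. The slice lst[2:126] selects indices [2, 3, 4] (2->5, 3->5, 4->8), giving [5, 5, 8].

[5, 5, 8]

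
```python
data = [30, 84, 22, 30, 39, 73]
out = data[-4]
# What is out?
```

data has length 6. Negative index -4 maps to positive index 6 + (-4) = 2. data[2] = 22.

22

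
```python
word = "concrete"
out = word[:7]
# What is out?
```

word has length 8. The slice word[:7] selects indices [0, 1, 2, 3, 4, 5, 6] (0->'c', 1->'o', 2->'n', 3->'c', 4->'r', 5->'e', 6->'t'), giving 'concret'.

'concret'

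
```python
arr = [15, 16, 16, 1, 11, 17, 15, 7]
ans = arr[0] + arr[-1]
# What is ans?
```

arr has length 8. arr[0] = 15.
arr has length 8. Negative index -1 maps to positive index 8 + (-1) = 7. arr[7] = 7.
Sum: 15 + 7 = 22.

22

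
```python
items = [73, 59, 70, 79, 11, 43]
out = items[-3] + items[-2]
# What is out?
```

items has length 6. Negative index -3 maps to positive index 6 + (-3) = 3. items[3] = 79.
items has length 6. Negative index -2 maps to positive index 6 + (-2) = 4. items[4] = 11.
Sum: 79 + 11 = 90.

90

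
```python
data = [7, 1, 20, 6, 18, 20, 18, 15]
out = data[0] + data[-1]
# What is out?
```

data has length 8. data[0] = 7.
data has length 8. Negative index -1 maps to positive index 8 + (-1) = 7. data[7] = 15.
Sum: 7 + 15 = 22.

22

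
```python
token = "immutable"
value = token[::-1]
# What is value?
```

token has length 9. The slice token[::-1] selects indices [8, 7, 6, 5, 4, 3, 2, 1, 0] (8->'e', 7->'l', 6->'b', 5->'a', 4->'t', 3->'u', 2->'m', 1->'m', 0->'i'), giving 'elbatummi'.

'elbatummi'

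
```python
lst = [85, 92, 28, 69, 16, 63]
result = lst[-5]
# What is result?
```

lst has length 6. Negative index -5 maps to positive index 6 + (-5) = 1. lst[1] = 92.

92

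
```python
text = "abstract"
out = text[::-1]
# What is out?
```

text has length 8. The slice text[::-1] selects indices [7, 6, 5, 4, 3, 2, 1, 0] (7->'t', 6->'c', 5->'a', 4->'r', 3->'t', 2->'s', 1->'b', 0->'a'), giving 'tcartsba'.

'tcartsba'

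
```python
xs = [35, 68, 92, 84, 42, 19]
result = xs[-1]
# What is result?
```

xs has length 6. Negative index -1 maps to positive index 6 + (-1) = 5. xs[5] = 19.

19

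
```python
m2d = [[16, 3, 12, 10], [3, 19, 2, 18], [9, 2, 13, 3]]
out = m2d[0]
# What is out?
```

m2d has 3 rows. Row 0 is [16, 3, 12, 10].

[16, 3, 12, 10]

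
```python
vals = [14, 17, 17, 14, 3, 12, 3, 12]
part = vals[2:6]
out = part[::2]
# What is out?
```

vals has length 8. The slice vals[2:6] selects indices [2, 3, 4, 5] (2->17, 3->14, 4->3, 5->12), giving [17, 14, 3, 12]. So part = [17, 14, 3, 12]. part has length 4. The slice part[::2] selects indices [0, 2] (0->17, 2->3), giving [17, 3].

[17, 3]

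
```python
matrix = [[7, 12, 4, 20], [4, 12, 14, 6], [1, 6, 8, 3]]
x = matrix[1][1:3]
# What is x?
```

matrix[1] = [4, 12, 14, 6]. matrix[1] has length 4. The slice matrix[1][1:3] selects indices [1, 2] (1->12, 2->14), giving [12, 14].

[12, 14]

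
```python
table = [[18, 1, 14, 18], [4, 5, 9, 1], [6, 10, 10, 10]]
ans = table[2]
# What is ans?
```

table has 3 rows. Row 2 is [6, 10, 10, 10].

[6, 10, 10, 10]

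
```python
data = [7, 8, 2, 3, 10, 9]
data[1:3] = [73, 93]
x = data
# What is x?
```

data starts as [7, 8, 2, 3, 10, 9] (length 6). The slice data[1:3] covers indices [1, 2] with values [8, 2]. Replacing that slice with [73, 93] (same length) produces [7, 73, 93, 3, 10, 9].

[7, 73, 93, 3, 10, 9]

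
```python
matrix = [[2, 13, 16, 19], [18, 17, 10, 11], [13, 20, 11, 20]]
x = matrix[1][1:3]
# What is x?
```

matrix[1] = [18, 17, 10, 11]. matrix[1] has length 4. The slice matrix[1][1:3] selects indices [1, 2] (1->17, 2->10), giving [17, 10].

[17, 10]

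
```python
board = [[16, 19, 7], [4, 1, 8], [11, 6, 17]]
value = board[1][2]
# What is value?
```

board[1] = [4, 1, 8]. Taking column 2 of that row yields 8.

8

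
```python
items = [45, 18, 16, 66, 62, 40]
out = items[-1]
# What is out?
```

items has length 6. Negative index -1 maps to positive index 6 + (-1) = 5. items[5] = 40.

40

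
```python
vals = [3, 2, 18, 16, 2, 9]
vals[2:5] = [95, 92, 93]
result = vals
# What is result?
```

vals starts as [3, 2, 18, 16, 2, 9] (length 6). The slice vals[2:5] covers indices [2, 3, 4] with values [18, 16, 2]. Replacing that slice with [95, 92, 93] (same length) produces [3, 2, 95, 92, 93, 9].

[3, 2, 95, 92, 93, 9]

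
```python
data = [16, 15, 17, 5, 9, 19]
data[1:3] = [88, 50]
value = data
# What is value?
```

data starts as [16, 15, 17, 5, 9, 19] (length 6). The slice data[1:3] covers indices [1, 2] with values [15, 17]. Replacing that slice with [88, 50] (same length) produces [16, 88, 50, 5, 9, 19].

[16, 88, 50, 5, 9, 19]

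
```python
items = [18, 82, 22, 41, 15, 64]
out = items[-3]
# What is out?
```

items has length 6. Negative index -3 maps to positive index 6 + (-3) = 3. items[3] = 41.

41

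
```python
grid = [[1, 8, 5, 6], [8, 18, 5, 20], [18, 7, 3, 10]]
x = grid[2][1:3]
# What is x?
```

grid[2] = [18, 7, 3, 10]. grid[2] has length 4. The slice grid[2][1:3] selects indices [1, 2] (1->7, 2->3), giving [7, 3].

[7, 3]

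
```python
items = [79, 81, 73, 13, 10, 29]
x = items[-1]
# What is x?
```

items has length 6. Negative index -1 maps to positive index 6 + (-1) = 5. items[5] = 29.

29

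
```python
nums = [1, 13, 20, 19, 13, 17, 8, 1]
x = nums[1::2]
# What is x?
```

nums has length 8. The slice nums[1::2] selects indices [1, 3, 5, 7] (1->13, 3->19, 5->17, 7->1), giving [13, 19, 17, 1].

[13, 19, 17, 1]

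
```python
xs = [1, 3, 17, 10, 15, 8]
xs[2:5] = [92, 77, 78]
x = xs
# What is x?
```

xs starts as [1, 3, 17, 10, 15, 8] (length 6). The slice xs[2:5] covers indices [2, 3, 4] with values [17, 10, 15]. Replacing that slice with [92, 77, 78] (same length) produces [1, 3, 92, 77, 78, 8].

[1, 3, 92, 77, 78, 8]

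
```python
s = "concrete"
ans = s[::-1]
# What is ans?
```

s has length 8. The slice s[::-1] selects indices [7, 6, 5, 4, 3, 2, 1, 0] (7->'e', 6->'t', 5->'e', 4->'r', 3->'c', 2->'n', 1->'o', 0->'c'), giving 'etercnoc'.

'etercnoc'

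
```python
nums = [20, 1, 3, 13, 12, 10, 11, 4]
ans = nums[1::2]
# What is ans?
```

nums has length 8. The slice nums[1::2] selects indices [1, 3, 5, 7] (1->1, 3->13, 5->10, 7->4), giving [1, 13, 10, 4].

[1, 13, 10, 4]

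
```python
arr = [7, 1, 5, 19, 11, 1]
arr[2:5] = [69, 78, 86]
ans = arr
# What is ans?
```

arr starts as [7, 1, 5, 19, 11, 1] (length 6). The slice arr[2:5] covers indices [2, 3, 4] with values [5, 19, 11]. Replacing that slice with [69, 78, 86] (same length) produces [7, 1, 69, 78, 86, 1].

[7, 1, 69, 78, 86, 1]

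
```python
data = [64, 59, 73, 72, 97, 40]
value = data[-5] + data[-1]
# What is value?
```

data has length 6. Negative index -5 maps to positive index 6 + (-5) = 1. data[1] = 59.
data has length 6. Negative index -1 maps to positive index 6 + (-1) = 5. data[5] = 40.
Sum: 59 + 40 = 99.

99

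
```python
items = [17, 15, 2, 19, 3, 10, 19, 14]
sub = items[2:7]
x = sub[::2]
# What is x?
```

items has length 8. The slice items[2:7] selects indices [2, 3, 4, 5, 6] (2->2, 3->19, 4->3, 5->10, 6->19), giving [2, 19, 3, 10, 19]. So sub = [2, 19, 3, 10, 19]. sub has length 5. The slice sub[::2] selects indices [0, 2, 4] (0->2, 2->3, 4->19), giving [2, 3, 19].

[2, 3, 19]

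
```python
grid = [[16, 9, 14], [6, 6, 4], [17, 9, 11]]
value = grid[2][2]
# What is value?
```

grid[2] = [17, 9, 11]. Taking column 2 of that row yields 11.

11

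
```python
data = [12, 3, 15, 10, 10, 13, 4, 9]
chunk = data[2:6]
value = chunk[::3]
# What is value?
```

data has length 8. The slice data[2:6] selects indices [2, 3, 4, 5] (2->15, 3->10, 4->10, 5->13), giving [15, 10, 10, 13]. So chunk = [15, 10, 10, 13]. chunk has length 4. The slice chunk[::3] selects indices [0, 3] (0->15, 3->13), giving [15, 13].

[15, 13]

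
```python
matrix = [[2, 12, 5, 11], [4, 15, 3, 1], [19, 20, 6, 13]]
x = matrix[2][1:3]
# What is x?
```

matrix[2] = [19, 20, 6, 13]. matrix[2] has length 4. The slice matrix[2][1:3] selects indices [1, 2] (1->20, 2->6), giving [20, 6].

[20, 6]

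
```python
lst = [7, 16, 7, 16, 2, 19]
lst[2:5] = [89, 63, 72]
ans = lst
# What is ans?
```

lst starts as [7, 16, 7, 16, 2, 19] (length 6). The slice lst[2:5] covers indices [2, 3, 4] with values [7, 16, 2]. Replacing that slice with [89, 63, 72] (same length) produces [7, 16, 89, 63, 72, 19].

[7, 16, 89, 63, 72, 19]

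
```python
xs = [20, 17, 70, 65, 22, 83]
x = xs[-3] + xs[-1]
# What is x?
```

xs has length 6. Negative index -3 maps to positive index 6 + (-3) = 3. xs[3] = 65.
xs has length 6. Negative index -1 maps to positive index 6 + (-1) = 5. xs[5] = 83.
Sum: 65 + 83 = 148.

148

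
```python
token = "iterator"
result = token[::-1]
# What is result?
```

token has length 8. The slice token[::-1] selects indices [7, 6, 5, 4, 3, 2, 1, 0] (7->'r', 6->'o', 5->'t', 4->'a', 3->'r', 2->'e', 1->'t', 0->'i'), giving 'rotareti'.

'rotareti'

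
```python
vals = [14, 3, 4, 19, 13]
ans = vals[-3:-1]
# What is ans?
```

vals has length 5. The slice vals[-3:-1] selects indices [2, 3] (2->4, 3->19), giving [4, 19].

[4, 19]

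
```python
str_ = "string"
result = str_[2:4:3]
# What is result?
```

str_ has length 6. The slice str_[2:4:3] selects indices [2] (2->'r'), giving 'r'.

'r'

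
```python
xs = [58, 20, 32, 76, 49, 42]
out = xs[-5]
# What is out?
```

xs has length 6. Negative index -5 maps to positive index 6 + (-5) = 1. xs[1] = 20.

20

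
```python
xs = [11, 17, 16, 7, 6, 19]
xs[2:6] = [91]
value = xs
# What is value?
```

xs starts as [11, 17, 16, 7, 6, 19] (length 6). The slice xs[2:6] covers indices [2, 3, 4, 5] with values [16, 7, 6, 19]. Replacing that slice with [91] (different length) produces [11, 17, 91].

[11, 17, 91]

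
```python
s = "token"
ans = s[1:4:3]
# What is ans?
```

s has length 5. The slice s[1:4:3] selects indices [1] (1->'o'), giving 'o'.

'o'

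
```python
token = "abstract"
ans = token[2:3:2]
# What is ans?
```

token has length 8. The slice token[2:3:2] selects indices [2] (2->'s'), giving 's'.

's'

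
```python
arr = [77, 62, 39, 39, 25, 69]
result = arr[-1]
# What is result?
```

arr has length 6. Negative index -1 maps to positive index 6 + (-1) = 5. arr[5] = 69.

69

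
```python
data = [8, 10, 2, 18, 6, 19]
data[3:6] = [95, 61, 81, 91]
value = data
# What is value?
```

data starts as [8, 10, 2, 18, 6, 19] (length 6). The slice data[3:6] covers indices [3, 4, 5] with values [18, 6, 19]. Replacing that slice with [95, 61, 81, 91] (different length) produces [8, 10, 2, 95, 61, 81, 91].

[8, 10, 2, 95, 61, 81, 91]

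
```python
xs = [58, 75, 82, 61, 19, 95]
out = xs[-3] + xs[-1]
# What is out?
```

xs has length 6. Negative index -3 maps to positive index 6 + (-3) = 3. xs[3] = 61.
xs has length 6. Negative index -1 maps to positive index 6 + (-1) = 5. xs[5] = 95.
Sum: 61 + 95 = 156.

156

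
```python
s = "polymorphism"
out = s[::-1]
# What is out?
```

s has length 12. The slice s[::-1] selects indices [11, 10, 9, 8, 7, 6, 5, 4, 3, 2, 1, 0] (11->'m', 10->'s', 9->'i', 8->'h', 7->'p', 6->'r', 5->'o', 4->'m', 3->'y', 2->'l', 1->'o', 0->'p'), giving 'msihpromylop'.

'msihpromylop'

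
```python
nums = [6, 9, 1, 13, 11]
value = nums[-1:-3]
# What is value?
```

nums has length 5. The slice nums[-1:-3] resolves to an empty index range, so the result is [].

[]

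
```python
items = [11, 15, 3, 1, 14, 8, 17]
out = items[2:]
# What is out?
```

items has length 7. The slice items[2:] selects indices [2, 3, 4, 5, 6] (2->3, 3->1, 4->14, 5->8, 6->17), giving [3, 1, 14, 8, 17].

[3, 1, 14, 8, 17]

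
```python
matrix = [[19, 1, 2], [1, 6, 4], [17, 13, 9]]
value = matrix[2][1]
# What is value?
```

matrix[2] = [17, 13, 9]. Taking column 1 of that row yields 13.

13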